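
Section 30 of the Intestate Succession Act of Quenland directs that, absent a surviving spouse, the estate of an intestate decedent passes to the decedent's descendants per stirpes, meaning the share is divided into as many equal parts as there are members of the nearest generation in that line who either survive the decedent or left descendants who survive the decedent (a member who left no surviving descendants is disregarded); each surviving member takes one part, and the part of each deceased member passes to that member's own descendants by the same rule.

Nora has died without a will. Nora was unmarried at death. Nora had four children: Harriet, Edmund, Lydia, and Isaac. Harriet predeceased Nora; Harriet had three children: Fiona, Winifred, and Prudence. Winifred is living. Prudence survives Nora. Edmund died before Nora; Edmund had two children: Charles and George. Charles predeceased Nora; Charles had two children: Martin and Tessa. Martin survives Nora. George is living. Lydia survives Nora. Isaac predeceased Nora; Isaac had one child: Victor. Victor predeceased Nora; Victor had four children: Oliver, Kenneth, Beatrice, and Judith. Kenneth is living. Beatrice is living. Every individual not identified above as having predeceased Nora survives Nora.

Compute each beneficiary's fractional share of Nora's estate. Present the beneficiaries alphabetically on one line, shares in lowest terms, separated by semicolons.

There is no surviving spouse, so the entire estate passes to Nora's descendants per stirpes.
The estate is divided into 4 equal shares of 1/4 among Harriet, Edmund, Lydia, Isaac.
Harriet predeceased; the 1/4 allotted to Harriet's branch passes to Harriet's issue by representation.
The 1/4 is divided into 3 equal shares of 1/12 among Fiona, Winifred, Prudence.
Fiona is living and takes 1/12.
Winifred is living and takes 1/12.
Prudence is living and takes 1/12.
Edmund predeceased; the 1/4 allotted to Edmund's branch passes to Edmund's issue by representation.
The 1/4 is divided into 2 equal shares of 1/8 among Charles, George.
Charles predeceased; the 1/8 allotted to Charles's branch passes to Charles's issue by representation.
The 1/8 is divided into 2 equal shares of 1/16 among Martin, Tessa.
Martin is living and takes 1/16.
Tessa is living and takes 1/16.
George is living and takes 1/8.
Lydia is living and takes 1/4.
Isaac predeceased; the 1/4 allotted to Isaac's branch passes to Isaac's issue by representation.
Victor's line is the sole branch at this level, so the full 1/4 passes to Victor's issue by representation.
The 1/4 is divided into 4 equal shares of 1/16 among Oliver, Kenneth, Beatrice, Judith.
Oliver is living and takes 1/16.
Kenneth is living and takes 1/16.
Beatrice is living and takes 1/16.
Judith is living and takes 1/16.

Beatrice 1/16; Fiona 1/12; George 1/8; Judith 1/16; Kenneth 1/16; Lydia 1/4; Martin 1/16; Oliver 1/16; Prudence 1/12; Tessa 1/16; Winifred 1/12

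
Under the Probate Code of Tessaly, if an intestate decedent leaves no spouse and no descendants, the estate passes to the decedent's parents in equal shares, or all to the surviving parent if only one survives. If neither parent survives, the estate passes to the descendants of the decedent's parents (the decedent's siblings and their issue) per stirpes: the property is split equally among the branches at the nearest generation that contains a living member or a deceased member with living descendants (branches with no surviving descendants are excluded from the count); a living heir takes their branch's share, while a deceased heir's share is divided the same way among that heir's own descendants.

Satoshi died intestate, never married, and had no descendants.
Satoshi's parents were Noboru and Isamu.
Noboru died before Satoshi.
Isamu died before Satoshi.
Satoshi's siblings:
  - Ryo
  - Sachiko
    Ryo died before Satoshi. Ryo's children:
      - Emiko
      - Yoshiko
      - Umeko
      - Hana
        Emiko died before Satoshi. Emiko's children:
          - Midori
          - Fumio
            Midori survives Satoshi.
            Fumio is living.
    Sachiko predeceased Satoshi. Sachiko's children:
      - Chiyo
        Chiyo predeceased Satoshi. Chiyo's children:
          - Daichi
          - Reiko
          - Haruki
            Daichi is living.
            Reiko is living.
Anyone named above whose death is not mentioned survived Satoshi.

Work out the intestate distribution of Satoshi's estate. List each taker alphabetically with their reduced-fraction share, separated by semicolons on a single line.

Daichi 1/6; Fumio 1/16; Hana 1/8; Haruki 1/6; Midori 1/16; Reiko 1/6; Umeko 1/8; Yoshiko 1/8

Neither parent survives and there are no descendants, so the estate passes to Satoshi's siblings and their issue per stirpes.
The estate is divided into 2 equal shares of 1/2 among Ryo, Sachiko.
Ryo predeceased; the 1/2 allotted to Ryo's branch passes to Ryo's issue by representation.
The 1/2 is divided into 4 equal shares of 1/8 among Emiko, Yoshiko, Umeko, Hana.
Emiko predeceased; the 1/8 allotted to Emiko's branch passes to Emiko's issue by representation.
The 1/8 is divided into 2 equal shares of 1/16 among Midori, Fumio.
Midori is living and takes 1/16.
Fumio is living and takes 1/16.
Yoshiko is living and takes 1/8.
Umeko is living and takes 1/8.
Hana is living and takes 1/8.
Sachiko predeceased; the 1/2 allotted to Sachiko's branch passes to Sachiko's issue by representation.
Chiyo's line is the sole branch at this level, so the full 1/2 passes to Chiyo's issue by representation.
The 1/2 is divided into 3 equal shares of 1/6 among Daichi, Reiko, Haruki.
Daichi is living and takes 1/6.
Reiko is living and takes 1/6.
Haruki is living and takes 1/6.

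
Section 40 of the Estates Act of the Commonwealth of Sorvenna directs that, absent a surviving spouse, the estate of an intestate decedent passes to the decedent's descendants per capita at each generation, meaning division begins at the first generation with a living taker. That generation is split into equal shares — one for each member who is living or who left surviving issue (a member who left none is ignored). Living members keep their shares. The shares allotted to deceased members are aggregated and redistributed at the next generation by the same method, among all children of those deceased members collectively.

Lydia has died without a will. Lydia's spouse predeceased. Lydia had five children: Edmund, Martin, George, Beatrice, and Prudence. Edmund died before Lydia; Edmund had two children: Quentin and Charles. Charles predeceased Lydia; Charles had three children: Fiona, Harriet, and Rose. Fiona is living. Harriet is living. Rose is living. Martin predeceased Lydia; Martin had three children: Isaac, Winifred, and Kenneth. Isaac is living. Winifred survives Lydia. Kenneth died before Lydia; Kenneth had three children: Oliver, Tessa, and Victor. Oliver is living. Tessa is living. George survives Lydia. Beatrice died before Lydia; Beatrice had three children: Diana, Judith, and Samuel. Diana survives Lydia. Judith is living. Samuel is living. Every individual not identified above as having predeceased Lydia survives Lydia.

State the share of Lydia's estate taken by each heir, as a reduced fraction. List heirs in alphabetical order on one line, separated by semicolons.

Diana 3/40; Fiona 1/40; George 1/5; Harriet 1/40; Isaac 3/40; Judith 3/40; Oliver 1/40; Prudence 1/5; Quentin 3/40; Rose 1/40; Samuel 3/40; Tessa 1/40; Victor 1/40; Winifred 3/40

There is no surviving spouse, so the entire estate passes to Lydia's descendants per capita at each generation.
At generation 1 (Edmund, Martin, George, Beatrice, Prudence) there are 5 shares of (1)/5 = 1/5 each.
Living: George and Prudence — each takes 1/5.
Deceased: Edmund, Martin, and Beatrice. Their combined 3/5 is pooled and carried to generation 2.
At generation 2 (Quentin, Charles, Isaac, Winifred, Kenneth, Diana, Judith, Samuel) there are 8 shares of (3/5)/8 = 3/40 each.
Living: Quentin, Isaac, Winifred, Diana, Judith, and Samuel — each takes 3/40.
Deceased: Charles and Kenneth. Their combined 3/20 is pooled and carried to generation 3.
At generation 3 (Fiona, Harriet, Rose, Oliver, Tessa, Victor) there are 6 shares of (3/20)/6 = 1/40 each.
Living: Fiona, Harriet, Rose, Oliver, Tessa, and Victor — each takes 1/40.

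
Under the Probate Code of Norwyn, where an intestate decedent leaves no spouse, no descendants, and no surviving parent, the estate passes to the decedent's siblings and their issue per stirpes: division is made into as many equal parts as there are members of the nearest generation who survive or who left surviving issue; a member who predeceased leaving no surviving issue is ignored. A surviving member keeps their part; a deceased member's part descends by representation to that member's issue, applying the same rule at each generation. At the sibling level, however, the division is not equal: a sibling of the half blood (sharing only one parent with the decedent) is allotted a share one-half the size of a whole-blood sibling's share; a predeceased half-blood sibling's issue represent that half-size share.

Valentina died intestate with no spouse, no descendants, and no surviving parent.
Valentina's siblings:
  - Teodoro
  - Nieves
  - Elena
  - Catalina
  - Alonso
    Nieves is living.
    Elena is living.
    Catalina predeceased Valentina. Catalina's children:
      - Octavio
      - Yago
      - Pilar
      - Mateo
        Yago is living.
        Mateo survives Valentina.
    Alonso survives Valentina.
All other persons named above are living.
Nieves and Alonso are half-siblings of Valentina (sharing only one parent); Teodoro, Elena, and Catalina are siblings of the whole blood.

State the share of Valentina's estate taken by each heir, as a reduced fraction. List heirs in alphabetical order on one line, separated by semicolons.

Alonso 1/8; Elena 1/4; Mateo 1/16; Nieves 1/8; Octavio 1/16; Pilar 1/16; Teodoro 1/4; Yago 1/16

No spouse, descendants, or parent survives, so the estate passes to Valentina's siblings per stirpes.
Half-blood siblings count for one-half the weight of whole-blood siblings at the initial division.
Dividing 1 in proportion to weights (total weight 4): Teodoro (weight 1) → 1/4; Nieves (weight 1/2) → 1/8; Elena (weight 1) → 1/4; Catalina (weight 1) → 1/4; Alonso (weight 1/2) → 1/8.
Teodoro is living and takes 1/4.
Nieves is living and takes 1/8.
Elena is living and takes 1/4.
Catalina predeceased; the 1/4 allotted to Catalina's branch passes to Catalina's issue by representation.
The 1/4 is divided into 4 equal shares of 1/16 among Octavio, Yago, Pilar, Mateo.
Octavio is living and takes 1/16.
Yago is living and takes 1/16.
Pilar is living and takes 1/16.
Mateo is living and takes 1/16.
Alonso is living and takes 1/8.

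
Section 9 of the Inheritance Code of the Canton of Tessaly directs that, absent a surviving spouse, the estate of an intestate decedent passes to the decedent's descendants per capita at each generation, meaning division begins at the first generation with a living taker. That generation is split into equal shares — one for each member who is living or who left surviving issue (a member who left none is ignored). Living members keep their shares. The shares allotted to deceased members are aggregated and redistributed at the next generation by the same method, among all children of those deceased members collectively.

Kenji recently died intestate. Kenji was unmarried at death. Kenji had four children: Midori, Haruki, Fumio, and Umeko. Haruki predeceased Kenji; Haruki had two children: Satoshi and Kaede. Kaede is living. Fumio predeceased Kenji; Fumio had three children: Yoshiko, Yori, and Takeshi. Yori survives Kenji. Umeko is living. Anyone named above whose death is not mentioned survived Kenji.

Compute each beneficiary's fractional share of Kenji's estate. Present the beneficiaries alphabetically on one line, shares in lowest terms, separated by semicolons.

There is no surviving spouse, so the entire estate passes to Kenji's descendants per capita at each generation.
At generation 1 (Midori, Haruki, Fumio, Umeko) there are 4 shares of (1)/4 = 1/4 each.
Living: Midori and Umeko — each takes 1/4.
Deceased: Haruki and Fumio. Their combined 1/2 is pooled and carried to generation 2.
At generation 2 (Satoshi, Kaede, Yoshiko, Yori, Takeshi) there are 5 shares of (1/2)/5 = 1/10 each.
Living: Satoshi, Kaede, Yoshiko, Yori, and Takeshi — each takes 1/10.

Kaede 1/10; Midori 1/4; Satoshi 1/10; Takeshi 1/10; Umeko 1/4; Yori 1/10; Yoshiko 1/10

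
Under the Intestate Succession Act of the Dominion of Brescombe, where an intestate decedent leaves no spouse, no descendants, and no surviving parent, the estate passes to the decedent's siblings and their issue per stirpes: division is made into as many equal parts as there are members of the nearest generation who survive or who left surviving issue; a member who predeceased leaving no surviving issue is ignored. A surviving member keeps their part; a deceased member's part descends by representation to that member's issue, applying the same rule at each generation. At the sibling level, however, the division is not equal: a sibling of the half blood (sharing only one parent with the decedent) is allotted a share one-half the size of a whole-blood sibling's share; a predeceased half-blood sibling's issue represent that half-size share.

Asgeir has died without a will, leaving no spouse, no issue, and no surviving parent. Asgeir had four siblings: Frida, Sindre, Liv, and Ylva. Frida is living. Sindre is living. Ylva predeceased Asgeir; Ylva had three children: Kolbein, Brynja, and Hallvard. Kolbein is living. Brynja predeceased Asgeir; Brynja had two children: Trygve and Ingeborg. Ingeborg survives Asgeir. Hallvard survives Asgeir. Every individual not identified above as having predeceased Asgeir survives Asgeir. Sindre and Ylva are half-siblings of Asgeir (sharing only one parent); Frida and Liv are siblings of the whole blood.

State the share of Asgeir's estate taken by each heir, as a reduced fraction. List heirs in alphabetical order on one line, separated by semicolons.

No spouse, descendants, or parent survives, so the estate passes to Asgeir's siblings per stirpes.
Half-blood siblings count for one-half the weight of whole-blood siblings at the initial division.
Dividing 1 in proportion to weights (total weight 3): Frida (weight 1) → 1/3; Sindre (weight 1/2) → 1/6; Liv (weight 1) → 1/3; Ylva (weight 1/2) → 1/6.
Frida is living and takes 1/3.
Sindre is living and takes 1/6.
Liv is living and takes 1/3.
Ylva predeceased; the 1/6 allotted to Ylva's branch passes to Ylva's issue by representation.
The 1/6 is divided into 3 equal shares of 1/18 among Kolbein, Brynja, Hallvard.
Kolbein is living and takes 1/18.
Brynja predeceased; the 1/18 allotted to Brynja's branch passes to Brynja's issue by representation.
The 1/18 is divided into 2 equal shares of 1/36 among Trygve, Ingeborg.
Trygve is living and takes 1/36.
Ingeborg is living and takes 1/36.
Hallvard is living and takes 1/18.

Frida 1/3; Hallvard 1/18; Ingeborg 1/36; Kolbein 1/18; Liv 1/3; Sindre 1/6; Trygve 1/36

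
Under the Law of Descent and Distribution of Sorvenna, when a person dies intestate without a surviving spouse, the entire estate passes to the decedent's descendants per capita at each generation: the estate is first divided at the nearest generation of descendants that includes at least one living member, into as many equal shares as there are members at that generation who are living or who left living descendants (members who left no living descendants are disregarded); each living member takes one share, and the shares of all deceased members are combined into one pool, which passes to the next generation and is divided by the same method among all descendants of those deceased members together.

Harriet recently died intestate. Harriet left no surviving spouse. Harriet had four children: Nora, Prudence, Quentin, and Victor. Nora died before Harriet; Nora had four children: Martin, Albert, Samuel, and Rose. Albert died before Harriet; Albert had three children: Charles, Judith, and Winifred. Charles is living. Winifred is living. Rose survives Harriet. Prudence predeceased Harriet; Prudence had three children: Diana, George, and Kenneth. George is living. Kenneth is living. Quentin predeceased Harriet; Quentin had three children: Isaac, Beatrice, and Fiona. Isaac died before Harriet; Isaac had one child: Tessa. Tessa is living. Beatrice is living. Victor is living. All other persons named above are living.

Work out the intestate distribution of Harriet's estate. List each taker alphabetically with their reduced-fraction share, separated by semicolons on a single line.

There is no surviving spouse, so the entire estate passes to Harriet's descendants per capita at each generation.
At generation 1 (Nora, Prudence, Quentin, Victor) there are 4 shares of (1)/4 = 1/4 each.
Living: Victor — each takes 1/4.
Deceased: Nora, Prudence, and Quentin. Their combined 3/4 is pooled and carried to generation 2.
At generation 2 (Martin, Albert, Samuel, Rose, Diana, George, Kenneth, Isaac, Beatrice, Fiona) there are 10 shares of (3/4)/10 = 3/40 each.
Living: Martin, Samuel, Rose, Diana, George, Kenneth, Beatrice, and Fiona — each takes 3/40.
Deceased: Albert and Isaac. Their combined 3/20 is pooled and carried to generation 3.
At generation 3 (Charles, Judith, Winifred, Tessa) there are 4 shares of (3/20)/4 = 3/80 each.
Living: Charles, Judith, Winifred, and Tessa — each takes 3/80.

Beatrice 3/40; Charles 3/80; Diana 3/40; Fiona 3/40; George 3/40; Judith 3/80; Kenneth 3/40; Martin 3/40; Rose 3/40; Samuel 3/40; Tessa 3/80; Victor 1/4; Winifred 3/80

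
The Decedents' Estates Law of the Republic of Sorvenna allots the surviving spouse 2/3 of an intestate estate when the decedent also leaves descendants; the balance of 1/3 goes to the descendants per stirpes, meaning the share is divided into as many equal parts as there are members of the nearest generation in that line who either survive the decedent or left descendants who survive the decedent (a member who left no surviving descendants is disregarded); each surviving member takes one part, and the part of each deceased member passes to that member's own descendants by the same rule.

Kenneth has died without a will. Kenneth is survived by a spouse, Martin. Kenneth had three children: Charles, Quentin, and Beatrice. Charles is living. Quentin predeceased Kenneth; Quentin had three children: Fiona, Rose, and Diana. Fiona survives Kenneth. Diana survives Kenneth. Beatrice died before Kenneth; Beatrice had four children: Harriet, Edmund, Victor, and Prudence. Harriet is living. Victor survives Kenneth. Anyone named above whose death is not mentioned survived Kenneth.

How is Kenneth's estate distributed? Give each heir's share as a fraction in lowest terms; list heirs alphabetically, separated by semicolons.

Charles 1/9; Diana 1/27; Edmund 1/36; Fiona 1/27; Harriet 1/36; Martin 2/3; Prudence 1/36; Rose 1/27; Victor 1/36

Martin, as surviving spouse, takes 2/3.
The remaining 1/3 passes to Kenneth's descendants per stirpes.
The 1/3 is divided into 3 equal shares of 1/9 among Charles, Quentin, Beatrice.
Charles is living and takes 1/9.
Quentin predeceased; the 1/9 allotted to Quentin's branch passes to Quentin's issue by representation.
The 1/9 is divided into 3 equal shares of 1/27 among Fiona, Rose, Diana.
Fiona is living and takes 1/27.
Rose is living and takes 1/27.
Diana is living and takes 1/27.
Beatrice predeceased; the 1/9 allotted to Beatrice's branch passes to Beatrice's issue by representation.
The 1/9 is divided into 4 equal shares of 1/36 among Harriet, Edmund, Victor, Prudence.
Harriet is living and takes 1/36.
Edmund is living and takes 1/36.
Victor is living and takes 1/36.
Prudence is living and takes 1/36.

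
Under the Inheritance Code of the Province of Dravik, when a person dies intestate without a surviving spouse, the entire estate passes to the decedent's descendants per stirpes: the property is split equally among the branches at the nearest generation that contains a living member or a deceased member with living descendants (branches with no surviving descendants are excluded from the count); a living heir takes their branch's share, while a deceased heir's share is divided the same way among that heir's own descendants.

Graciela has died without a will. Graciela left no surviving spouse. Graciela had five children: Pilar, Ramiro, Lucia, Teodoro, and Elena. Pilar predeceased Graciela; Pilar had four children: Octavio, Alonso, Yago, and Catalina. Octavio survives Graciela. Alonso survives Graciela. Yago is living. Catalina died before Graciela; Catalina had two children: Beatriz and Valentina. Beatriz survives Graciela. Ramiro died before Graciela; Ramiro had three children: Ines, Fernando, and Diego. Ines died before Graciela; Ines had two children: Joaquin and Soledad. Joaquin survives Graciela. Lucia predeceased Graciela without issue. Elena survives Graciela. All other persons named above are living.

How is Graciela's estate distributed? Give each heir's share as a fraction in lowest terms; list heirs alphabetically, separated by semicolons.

Alonso 1/16; Beatriz 1/32; Diego 1/12; Elena 1/4; Fernando 1/12; Joaquin 1/24; Octavio 1/16; Soledad 1/24; Teodoro 1/4; Valentina 1/32; Yago 1/16

There is no surviving spouse, so the entire estate passes to Graciela's descendants per stirpes.
Lucia left no surviving issue, so that branch lapses and is disregarded.
The estate is divided into 4 equal shares of 1/4 among Pilar, Ramiro, Teodoro, Elena.
Pilar predeceased; the 1/4 allotted to Pilar's branch passes to Pilar's issue by representation.
The 1/4 is divided into 4 equal shares of 1/16 among Octavio, Alonso, Yago, Catalina.
Octavio is living and takes 1/16.
Alonso is living and takes 1/16.
Yago is living and takes 1/16.
Catalina predeceased; the 1/16 allotted to Catalina's branch passes to Catalina's issue by representation.
The 1/16 is divided into 2 equal shares of 1/32 among Beatriz, Valentina.
Beatriz is living and takes 1/32.
Valentina is living and takes 1/32.
Ramiro predeceased; the 1/4 allotted to Ramiro's branch passes to Ramiro's issue by representation.
The 1/4 is divided into 3 equal shares of 1/12 among Ines, Fernando, Diego.
Ines predeceased; the 1/12 allotted to Ines's branch passes to Ines's issue by representation.
The 1/12 is divided into 2 equal shares of 1/24 among Joaquin, Soledad.
Joaquin is living and takes 1/24.
Soledad is living and takes 1/24.
Fernando is living and takes 1/12.
Diego is living and takes 1/12.
Teodoro is living and takes 1/4.
Elena is living and takes 1/4.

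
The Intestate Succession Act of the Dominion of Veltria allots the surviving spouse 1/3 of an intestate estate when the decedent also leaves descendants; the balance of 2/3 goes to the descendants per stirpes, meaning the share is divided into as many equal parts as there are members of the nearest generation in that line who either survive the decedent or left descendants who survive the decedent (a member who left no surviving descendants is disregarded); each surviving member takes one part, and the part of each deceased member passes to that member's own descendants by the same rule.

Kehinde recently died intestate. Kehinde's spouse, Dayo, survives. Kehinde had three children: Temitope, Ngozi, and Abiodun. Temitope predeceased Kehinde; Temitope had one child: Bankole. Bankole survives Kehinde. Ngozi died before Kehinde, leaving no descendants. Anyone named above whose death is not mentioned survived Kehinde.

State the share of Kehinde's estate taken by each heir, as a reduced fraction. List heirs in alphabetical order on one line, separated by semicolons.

Abiodun 1/3; Bankole 1/3; Dayo 1/3

Dayo, as surviving spouse, takes 1/3.
The remaining 2/3 passes to Kehinde's descendants per stirpes.
Ngozi left no surviving issue, so that branch lapses and is disregarded.
The 2/3 is divided into 2 equal shares of 1/3 among Temitope, Abiodun.
Temitope predeceased; the 1/3 allotted to Temitope's branch passes to Temitope's issue by representation.
Bankole is the sole taker at this level and receives the full 1/3.
Abiodun is living and takes 1/3.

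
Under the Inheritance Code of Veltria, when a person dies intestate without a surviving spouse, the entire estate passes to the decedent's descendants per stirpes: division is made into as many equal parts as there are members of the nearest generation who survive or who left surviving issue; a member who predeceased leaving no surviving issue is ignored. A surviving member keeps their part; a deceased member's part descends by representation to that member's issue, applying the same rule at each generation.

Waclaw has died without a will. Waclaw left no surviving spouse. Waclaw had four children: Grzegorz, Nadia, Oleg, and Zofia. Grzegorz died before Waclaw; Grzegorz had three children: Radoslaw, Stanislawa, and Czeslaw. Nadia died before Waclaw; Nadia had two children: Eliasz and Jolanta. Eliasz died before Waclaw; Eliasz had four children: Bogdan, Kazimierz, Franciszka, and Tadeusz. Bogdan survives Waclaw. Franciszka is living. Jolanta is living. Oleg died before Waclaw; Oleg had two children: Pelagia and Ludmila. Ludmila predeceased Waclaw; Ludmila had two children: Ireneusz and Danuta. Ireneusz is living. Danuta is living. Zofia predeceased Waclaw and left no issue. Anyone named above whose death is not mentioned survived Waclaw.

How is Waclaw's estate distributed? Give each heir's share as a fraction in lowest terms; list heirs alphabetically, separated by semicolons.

Bogdan 1/24; Czeslaw 1/9; Danuta 1/12; Franciszka 1/24; Ireneusz 1/12; Jolanta 1/6; Kazimierz 1/24; Pelagia 1/6; Radoslaw 1/9; Stanislawa 1/9; Tadeusz 1/24

There is no surviving spouse, so the entire estate passes to Waclaw's descendants per stirpes.
Zofia left no surviving issue, so that branch lapses and is disregarded.
The estate is divided into 3 equal shares of 1/3 among Grzegorz, Nadia, Oleg.
Grzegorz predeceased; the 1/3 allotted to Grzegorz's branch passes to Grzegorz's issue by representation.
The 1/3 is divided into 3 equal shares of 1/9 among Radoslaw, Stanislawa, Czeslaw.
Radoslaw is living and takes 1/9.
Stanislawa is living and takes 1/9.
Czeslaw is living and takes 1/9.
Nadia predeceased; the 1/3 allotted to Nadia's branch passes to Nadia's issue by representation.
The 1/3 is divided into 2 equal shares of 1/6 among Eliasz, Jolanta.
Eliasz predeceased; the 1/6 allotted to Eliasz's branch passes to Eliasz's issue by representation.
The 1/6 is divided into 4 equal shares of 1/24 among Bogdan, Kazimierz, Franciszka, Tadeusz.
Bogdan is living and takes 1/24.
Kazimierz is living and takes 1/24.
Franciszka is living and takes 1/24.
Tadeusz is living and takes 1/24.
Jolanta is living and takes 1/6.
Oleg predeceased; the 1/3 allotted to Oleg's branch passes to Oleg's issue by representation.
The 1/3 is divided into 2 equal shares of 1/6 among Pelagia, Ludmila.
Pelagia is living and takes 1/6.
Ludmila predeceased; the 1/6 allotted to Ludmila's branch passes to Ludmila's issue by representation.
The 1/6 is divided into 2 equal shares of 1/12 among Ireneusz, Danuta.
Ireneusz is living and takes 1/12.
Danuta is living and takes 1/12.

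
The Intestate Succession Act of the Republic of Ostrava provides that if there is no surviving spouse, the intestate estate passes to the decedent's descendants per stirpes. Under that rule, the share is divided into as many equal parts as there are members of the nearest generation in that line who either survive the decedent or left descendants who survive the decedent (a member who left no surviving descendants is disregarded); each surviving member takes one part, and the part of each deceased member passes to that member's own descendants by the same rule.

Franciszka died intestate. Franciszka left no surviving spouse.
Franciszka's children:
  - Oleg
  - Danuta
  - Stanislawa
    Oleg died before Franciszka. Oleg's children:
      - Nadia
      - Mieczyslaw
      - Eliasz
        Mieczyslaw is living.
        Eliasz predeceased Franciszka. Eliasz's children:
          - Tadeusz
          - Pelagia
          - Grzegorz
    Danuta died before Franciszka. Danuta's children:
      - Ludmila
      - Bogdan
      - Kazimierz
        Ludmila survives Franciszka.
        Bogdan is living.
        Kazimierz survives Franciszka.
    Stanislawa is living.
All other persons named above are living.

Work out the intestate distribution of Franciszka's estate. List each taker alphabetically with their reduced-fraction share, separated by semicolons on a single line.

Bogdan 1/9; Grzegorz 1/27; Kazimierz 1/9; Ludmila 1/9; Mieczyslaw 1/9; Nadia 1/9; Pelagia 1/27; Stanislawa 1/3; Tadeusz 1/27

There is no surviving spouse, so the entire estate passes to Franciszka's descendants per stirpes.
The estate is divided into 3 equal shares of 1/3 among Oleg, Danuta, Stanislawa.
Oleg predeceased; the 1/3 allotted to Oleg's branch passes to Oleg's issue by representation.
The 1/3 is divided into 3 equal shares of 1/9 among Nadia, Mieczyslaw, Eliasz.
Nadia is living and takes 1/9.
Mieczyslaw is living and takes 1/9.
Eliasz predeceased; the 1/9 allotted to Eliasz's branch passes to Eliasz's issue by representation.
The 1/9 is divided into 3 equal shares of 1/27 among Tadeusz, Pelagia, Grzegorz.
Tadeusz is living and takes 1/27.
Pelagia is living and takes 1/27.
Grzegorz is living and takes 1/27.
Danuta predeceased; the 1/3 allotted to Danuta's branch passes to Danuta's issue by representation.
The 1/3 is divided into 3 equal shares of 1/9 among Ludmila, Bogdan, Kazimierz.
Ludmila is living and takes 1/9.
Bogdan is living and takes 1/9.
Kazimierz is living and takes 1/9.
Stanislawa is living and takes 1/3.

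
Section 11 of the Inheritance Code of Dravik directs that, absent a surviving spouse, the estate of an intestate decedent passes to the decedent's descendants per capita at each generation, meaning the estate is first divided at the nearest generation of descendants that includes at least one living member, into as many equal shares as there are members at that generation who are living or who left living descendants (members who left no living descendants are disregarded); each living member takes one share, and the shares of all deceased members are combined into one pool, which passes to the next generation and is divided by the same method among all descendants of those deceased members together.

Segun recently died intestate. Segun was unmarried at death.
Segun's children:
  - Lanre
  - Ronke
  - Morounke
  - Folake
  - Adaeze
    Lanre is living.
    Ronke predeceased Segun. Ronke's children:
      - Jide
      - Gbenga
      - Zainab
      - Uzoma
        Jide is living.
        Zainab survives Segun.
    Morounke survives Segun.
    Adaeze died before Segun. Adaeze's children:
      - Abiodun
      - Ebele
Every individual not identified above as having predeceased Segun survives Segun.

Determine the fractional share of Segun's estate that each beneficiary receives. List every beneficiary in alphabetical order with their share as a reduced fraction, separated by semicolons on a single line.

Abiodun 1/15; Ebele 1/15; Folake 1/5; Gbenga 1/15; Jide 1/15; Lanre 1/5; Morounke 1/5; Uzoma 1/15; Zainab 1/15

There is no surviving spouse, so the entire estate passes to Segun's descendants per capita at each generation.
At generation 1 (Lanre, Ronke, Morounke, Folake, Adaeze) there are 5 shares of (1)/5 = 1/5 each.
Living: Lanre, Morounke, and Folake — each takes 1/5.
Deceased: Ronke and Adaeze. Their combined 2/5 is pooled and carried to generation 2.
At generation 2 (Jide, Gbenga, Zainab, Uzoma, Abiodun, Ebele) there are 6 shares of (2/5)/6 = 1/15 each.
Living: Jide, Gbenga, Zainab, Uzoma, Abiodun, and Ebele — each takes 1/15.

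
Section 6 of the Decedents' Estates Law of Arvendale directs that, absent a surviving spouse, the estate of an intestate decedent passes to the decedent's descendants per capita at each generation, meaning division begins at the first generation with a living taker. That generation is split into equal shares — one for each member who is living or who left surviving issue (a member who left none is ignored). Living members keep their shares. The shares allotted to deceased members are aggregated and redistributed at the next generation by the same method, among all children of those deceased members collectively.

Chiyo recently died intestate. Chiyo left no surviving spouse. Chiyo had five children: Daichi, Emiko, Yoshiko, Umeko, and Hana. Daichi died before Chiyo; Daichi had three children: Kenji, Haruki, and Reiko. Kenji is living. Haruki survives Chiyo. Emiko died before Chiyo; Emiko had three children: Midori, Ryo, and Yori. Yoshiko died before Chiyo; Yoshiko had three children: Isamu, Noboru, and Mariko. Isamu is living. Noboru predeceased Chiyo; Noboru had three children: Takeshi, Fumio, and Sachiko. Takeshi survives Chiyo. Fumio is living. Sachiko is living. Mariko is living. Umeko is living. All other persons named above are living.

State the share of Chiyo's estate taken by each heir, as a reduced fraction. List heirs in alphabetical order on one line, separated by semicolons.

There is no surviving spouse, so the entire estate passes to Chiyo's descendants per capita at each generation.
At generation 1 (Daichi, Emiko, Yoshiko, Umeko, Hana) there are 5 shares of (1)/5 = 1/5 each.
Living: Umeko and Hana — each takes 1/5.
Deceased: Daichi, Emiko, and Yoshiko. Their combined 3/5 is pooled and carried to generation 2.
At generation 2 (Kenji, Haruki, Reiko, Midori, Ryo, Yori, Isamu, Noboru, Mariko) there are 9 shares of (3/5)/9 = 1/15 each.
Living: Kenji, Haruki, Reiko, Midori, Ryo, Yori, Isamu, and Mariko — each takes 1/15.
Deceased: Noboru. That 1/15 share is carried to generation 3.
At generation 3 (Takeshi, Fumio, Sachiko) there are 3 shares of (1/15)/3 = 1/45 each.
Living: Takeshi, Fumio, and Sachiko — each takes 1/45.

Fumio 1/45; Hana 1/5; Haruki 1/15; Isamu 1/15; Kenji 1/15; Mariko 1/15; Midori 1/15; Reiko 1/15; Ryo 1/15; Sachiko 1/45; Takeshi 1/45; Umeko 1/5; Yori 1/15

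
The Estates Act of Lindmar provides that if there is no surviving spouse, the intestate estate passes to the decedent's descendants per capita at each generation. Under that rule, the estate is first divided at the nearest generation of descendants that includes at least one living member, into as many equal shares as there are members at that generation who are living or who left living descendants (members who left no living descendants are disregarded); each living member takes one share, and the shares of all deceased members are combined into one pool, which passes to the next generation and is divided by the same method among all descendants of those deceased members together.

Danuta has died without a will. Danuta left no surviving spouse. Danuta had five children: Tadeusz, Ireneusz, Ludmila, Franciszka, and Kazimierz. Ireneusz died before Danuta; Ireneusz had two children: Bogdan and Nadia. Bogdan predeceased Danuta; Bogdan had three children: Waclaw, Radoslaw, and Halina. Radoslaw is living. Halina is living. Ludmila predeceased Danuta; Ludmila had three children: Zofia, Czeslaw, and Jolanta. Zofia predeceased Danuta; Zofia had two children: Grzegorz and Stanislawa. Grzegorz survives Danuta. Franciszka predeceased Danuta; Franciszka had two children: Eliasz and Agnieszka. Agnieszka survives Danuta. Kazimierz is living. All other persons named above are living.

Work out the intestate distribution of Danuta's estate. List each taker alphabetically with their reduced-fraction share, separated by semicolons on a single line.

Agnieszka 3/35; Czeslaw 3/35; Eliasz 3/35; Grzegorz 6/175; Halina 6/175; Jolanta 3/35; Kazimierz 1/5; Nadia 3/35; Radoslaw 6/175; Stanislawa 6/175; Tadeusz 1/5; Waclaw 6/175

There is no surviving spouse, so the entire estate passes to Danuta's descendants per capita at each generation.
At generation 1 (Tadeusz, Ireneusz, Ludmila, Franciszka, Kazimierz) there are 5 shares of (1)/5 = 1/5 each.
Living: Tadeusz and Kazimierz — each takes 1/5.
Deceased: Ireneusz, Ludmila, and Franciszka. Their combined 3/5 is pooled and carried to generation 2.
At generation 2 (Bogdan, Nadia, Zofia, Czeslaw, Jolanta, Eliasz, Agnieszka) there are 7 shares of (3/5)/7 = 3/35 each.
Living: Nadia, Czeslaw, Jolanta, Eliasz, and Agnieszka — each takes 3/35.
Deceased: Bogdan and Zofia. Their combined 6/35 is pooled and carried to generation 3.
At generation 3 (Waclaw, Radoslaw, Halina, Grzegorz, Stanislawa) there are 5 shares of (6/35)/5 = 6/175 each.
Living: Waclaw, Radoslaw, Halina, Grzegorz, and Stanislawa — each takes 6/175.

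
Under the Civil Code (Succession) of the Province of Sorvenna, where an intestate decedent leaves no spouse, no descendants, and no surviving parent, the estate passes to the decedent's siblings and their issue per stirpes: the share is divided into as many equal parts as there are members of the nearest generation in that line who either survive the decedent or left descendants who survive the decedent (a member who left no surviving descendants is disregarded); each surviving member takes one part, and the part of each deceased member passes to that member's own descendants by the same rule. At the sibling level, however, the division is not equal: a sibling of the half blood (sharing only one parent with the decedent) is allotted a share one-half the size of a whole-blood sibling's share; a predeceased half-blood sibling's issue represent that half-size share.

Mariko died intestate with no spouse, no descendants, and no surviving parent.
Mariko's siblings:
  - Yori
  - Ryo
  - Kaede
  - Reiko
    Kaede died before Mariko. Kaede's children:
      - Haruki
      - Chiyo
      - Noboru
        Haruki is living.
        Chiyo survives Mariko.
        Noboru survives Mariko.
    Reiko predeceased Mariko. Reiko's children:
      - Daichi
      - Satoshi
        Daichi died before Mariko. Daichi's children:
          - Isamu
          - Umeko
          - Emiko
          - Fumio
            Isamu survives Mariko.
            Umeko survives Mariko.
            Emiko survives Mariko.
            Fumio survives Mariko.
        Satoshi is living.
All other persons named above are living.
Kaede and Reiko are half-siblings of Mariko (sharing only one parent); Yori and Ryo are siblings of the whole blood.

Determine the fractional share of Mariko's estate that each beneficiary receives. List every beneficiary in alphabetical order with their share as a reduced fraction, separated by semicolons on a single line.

No spouse, descendants, or parent survives, so the estate passes to Mariko's siblings per stirpes.
Half-blood siblings count for one-half the weight of whole-blood siblings at the initial division.
Dividing 1 in proportion to weights (total weight 3): Yori (weight 1) → 1/3; Ryo (weight 1) → 1/3; Kaede (weight 1/2) → 1/6; Reiko (weight 1/2) → 1/6.
Yori is living and takes 1/3.
Ryo is living and takes 1/3.
Kaede predeceased; the 1/6 allotted to Kaede's branch passes to Kaede's issue by representation.
The 1/6 is divided into 3 equal shares of 1/18 among Haruki, Chiyo, Noboru.
Haruki is living and takes 1/18.
Chiyo is living and takes 1/18.
Noboru is living and takes 1/18.
Reiko predeceased; the 1/6 allotted to Reiko's branch passes to Reiko's issue by representation.
The 1/6 is divided into 2 equal shares of 1/12 among Daichi, Satoshi.
Daichi predeceased; the 1/12 allotted to Daichi's branch passes to Daichi's issue by representation.
The 1/12 is divided into 4 equal shares of 1/48 among Isamu, Umeko, Emiko, Fumio.
Isamu is living and takes 1/48.
Umeko is living and takes 1/48.
Emiko is living and takes 1/48.
Fumio is living and takes 1/48.
Satoshi is living and takes 1/12.

Chiyo 1/18; Emiko 1/48; Fumio 1/48; Haruki 1/18; Isamu 1/48; Noboru 1/18; Ryo 1/3; Satoshi 1/12; Umeko 1/48; Yori 1/3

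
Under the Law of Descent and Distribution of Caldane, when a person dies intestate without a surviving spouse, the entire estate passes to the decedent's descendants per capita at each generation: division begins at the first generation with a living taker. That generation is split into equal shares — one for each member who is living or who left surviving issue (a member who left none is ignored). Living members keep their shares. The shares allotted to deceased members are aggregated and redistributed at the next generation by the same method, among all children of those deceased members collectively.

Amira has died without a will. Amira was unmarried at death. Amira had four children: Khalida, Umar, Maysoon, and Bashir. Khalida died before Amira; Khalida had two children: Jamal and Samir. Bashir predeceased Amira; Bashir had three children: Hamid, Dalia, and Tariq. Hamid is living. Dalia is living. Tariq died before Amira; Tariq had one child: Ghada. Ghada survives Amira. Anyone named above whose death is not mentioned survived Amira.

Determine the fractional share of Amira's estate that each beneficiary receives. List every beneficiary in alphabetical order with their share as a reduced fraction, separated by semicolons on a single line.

Dalia 1/10; Ghada 1/10; Hamid 1/10; Jamal 1/10; Maysoon 1/4; Samir 1/10; Umar 1/4

There is no surviving spouse, so the entire estate passes to Amira's descendants per capita at each generation.
At generation 1 (Khalida, Umar, Maysoon, Bashir) there are 4 shares of (1)/4 = 1/4 each.
Living: Umar and Maysoon — each takes 1/4.
Deceased: Khalida and Bashir. Their combined 1/2 is pooled and carried to generation 2.
At generation 2 (Jamal, Samir, Hamid, Dalia, Tariq) there are 5 shares of (1/2)/5 = 1/10 each.
Living: Jamal, Samir, Hamid, and Dalia — each takes 1/10.
Deceased: Tariq. That 1/10 share is carried to generation 3.
At generation 3 (Ghada) there are 1 shares of (1/10)/1 = 1/10 each.
Living: Ghada — each takes 1/10.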